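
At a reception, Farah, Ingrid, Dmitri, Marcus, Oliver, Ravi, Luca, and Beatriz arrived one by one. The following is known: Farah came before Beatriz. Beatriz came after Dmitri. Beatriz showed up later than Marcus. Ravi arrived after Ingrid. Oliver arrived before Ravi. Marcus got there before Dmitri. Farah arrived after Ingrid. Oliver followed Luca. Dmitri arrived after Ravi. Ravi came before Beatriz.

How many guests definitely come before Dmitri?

5

Directly stated before Dmitri: Marcus and Ravi.
Ingrid reaches Dmitri via Ingrid → Ravi → Dmitri.
Luca reaches Dmitri via Luca → Oliver → Ravi → Dmitri.
Oliver reaches Dmitri via Oliver → Ravi → Dmitri.
That's Ingrid, Luca, Marcus, Oliver, and Ravi — 5 in all.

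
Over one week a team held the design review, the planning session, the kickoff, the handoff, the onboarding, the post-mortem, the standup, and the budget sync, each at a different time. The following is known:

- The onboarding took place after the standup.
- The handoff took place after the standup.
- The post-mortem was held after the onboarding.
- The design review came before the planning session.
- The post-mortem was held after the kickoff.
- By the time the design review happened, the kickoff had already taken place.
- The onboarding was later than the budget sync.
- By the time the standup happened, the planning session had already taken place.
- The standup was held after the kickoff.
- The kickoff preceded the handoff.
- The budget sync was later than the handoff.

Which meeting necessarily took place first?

the kickoff

The kickoff has a chain of constraints placing it before every other meeting, so the kickoff must be first.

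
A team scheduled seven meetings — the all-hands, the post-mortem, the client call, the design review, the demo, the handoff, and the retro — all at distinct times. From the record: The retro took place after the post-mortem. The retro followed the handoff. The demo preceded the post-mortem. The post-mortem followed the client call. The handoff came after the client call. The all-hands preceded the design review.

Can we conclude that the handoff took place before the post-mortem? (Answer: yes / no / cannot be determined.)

No chain of stated constraints runs from the handoff to the post-mortem, and none runs from the post-mortem to the handoff either.
So the relative order of the handoff and the post-mortem is not fixed by the given facts.

cannot be determined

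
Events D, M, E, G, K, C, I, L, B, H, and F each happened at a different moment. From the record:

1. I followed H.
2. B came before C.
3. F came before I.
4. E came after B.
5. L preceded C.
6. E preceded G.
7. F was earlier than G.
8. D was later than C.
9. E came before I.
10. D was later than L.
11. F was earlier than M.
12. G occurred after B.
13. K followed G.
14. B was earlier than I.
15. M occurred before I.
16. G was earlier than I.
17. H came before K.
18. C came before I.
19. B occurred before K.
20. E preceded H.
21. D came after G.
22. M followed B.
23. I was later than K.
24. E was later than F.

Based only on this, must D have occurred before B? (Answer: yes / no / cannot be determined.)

Tracing the constraints gives B → G → D, so B must come before D.
That means D cannot be before B.

no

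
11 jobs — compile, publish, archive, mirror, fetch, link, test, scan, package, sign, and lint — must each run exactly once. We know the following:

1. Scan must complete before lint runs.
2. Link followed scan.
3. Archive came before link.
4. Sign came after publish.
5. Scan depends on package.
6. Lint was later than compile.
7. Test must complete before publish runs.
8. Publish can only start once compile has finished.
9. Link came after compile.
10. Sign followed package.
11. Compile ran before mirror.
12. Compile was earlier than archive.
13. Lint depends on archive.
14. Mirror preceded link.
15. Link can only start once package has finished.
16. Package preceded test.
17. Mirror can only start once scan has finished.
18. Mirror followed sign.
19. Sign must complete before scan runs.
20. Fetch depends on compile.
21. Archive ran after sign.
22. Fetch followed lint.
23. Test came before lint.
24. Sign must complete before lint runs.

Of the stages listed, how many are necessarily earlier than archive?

Directly stated before archive: compile and sign.
Package reaches archive via package → sign → archive.
Publish reaches archive via publish → sign → archive.
Test reaches archive via test → publish → sign → archive.
That's compile, package, publish, sign, and test — 5 in all.

5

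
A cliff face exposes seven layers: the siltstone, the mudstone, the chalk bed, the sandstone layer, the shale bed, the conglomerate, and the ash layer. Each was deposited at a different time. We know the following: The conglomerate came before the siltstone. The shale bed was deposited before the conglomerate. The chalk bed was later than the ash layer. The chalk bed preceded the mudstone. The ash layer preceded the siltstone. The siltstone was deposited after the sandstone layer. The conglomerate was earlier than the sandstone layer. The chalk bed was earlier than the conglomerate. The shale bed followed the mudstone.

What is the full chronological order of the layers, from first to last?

The constraints fix every adjacent pair, so only one ordering works:
the ash layer → the chalk bed → the mudstone → the shale bed → the conglomerate → the sandstone layer → the siltstone.

the ash layer, the chalk bed, the mudstone, the shale bed, the conglomerate, the sandstone layer, the siltstone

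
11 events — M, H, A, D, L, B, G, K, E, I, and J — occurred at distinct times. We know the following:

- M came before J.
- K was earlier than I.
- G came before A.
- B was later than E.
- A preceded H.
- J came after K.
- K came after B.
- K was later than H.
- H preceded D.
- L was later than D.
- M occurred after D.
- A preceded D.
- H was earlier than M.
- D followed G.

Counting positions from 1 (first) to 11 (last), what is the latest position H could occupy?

H must come before D, I, J, K, L, and M — 6 events forced after it.
Everything else can be placed before H in some valid order, so H can sit as late as position 11 − 6 = 5.

5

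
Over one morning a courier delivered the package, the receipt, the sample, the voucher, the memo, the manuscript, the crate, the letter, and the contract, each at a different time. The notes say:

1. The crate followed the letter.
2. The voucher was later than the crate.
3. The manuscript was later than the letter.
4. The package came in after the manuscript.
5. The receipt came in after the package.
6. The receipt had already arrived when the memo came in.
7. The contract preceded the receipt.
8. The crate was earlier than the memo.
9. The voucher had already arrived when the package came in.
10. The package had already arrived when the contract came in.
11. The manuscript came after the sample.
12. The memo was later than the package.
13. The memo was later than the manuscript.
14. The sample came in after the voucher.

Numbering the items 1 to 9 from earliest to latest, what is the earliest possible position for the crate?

The letter must come before the crate — 1 forced predecessor.
Nothing else is forced ahead of the crate, so its earliest slot is position 1 + 1 = 2.

2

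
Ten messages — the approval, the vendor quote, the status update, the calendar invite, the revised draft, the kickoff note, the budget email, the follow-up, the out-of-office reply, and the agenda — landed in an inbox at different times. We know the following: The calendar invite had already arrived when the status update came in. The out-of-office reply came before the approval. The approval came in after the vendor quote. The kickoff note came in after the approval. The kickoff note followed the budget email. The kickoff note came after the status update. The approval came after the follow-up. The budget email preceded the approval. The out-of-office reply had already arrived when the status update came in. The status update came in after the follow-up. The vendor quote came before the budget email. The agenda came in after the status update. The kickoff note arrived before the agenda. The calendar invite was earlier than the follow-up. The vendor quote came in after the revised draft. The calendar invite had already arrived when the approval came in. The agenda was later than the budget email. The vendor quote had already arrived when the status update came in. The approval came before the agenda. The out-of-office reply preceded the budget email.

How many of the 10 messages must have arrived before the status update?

5

Directly stated before the status update: the calendar invite, the follow-up, the out-of-office reply, and the vendor quote.
The revised draft reaches the status update via the revised draft → the vendor quote → the status update.
No chain forces the agenda (or any of the others) ahead of the status update.
That's the calendar invite, the follow-up, the out-of-office reply, the revised draft, and the vendor quote — 5 in all.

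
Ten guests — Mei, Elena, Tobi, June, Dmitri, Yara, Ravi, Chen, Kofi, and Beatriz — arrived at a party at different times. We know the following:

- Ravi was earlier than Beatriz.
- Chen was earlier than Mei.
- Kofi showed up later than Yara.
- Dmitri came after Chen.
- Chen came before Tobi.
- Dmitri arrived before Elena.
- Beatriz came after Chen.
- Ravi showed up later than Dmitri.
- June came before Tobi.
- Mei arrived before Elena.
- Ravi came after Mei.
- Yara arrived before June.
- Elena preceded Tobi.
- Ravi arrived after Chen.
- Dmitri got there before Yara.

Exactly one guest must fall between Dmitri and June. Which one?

Yara

Tracing the constraints gives Dmitri → Yara → June, so Yara sits after Dmitri and before June.
No other guest is forced both after Dmitri and before June.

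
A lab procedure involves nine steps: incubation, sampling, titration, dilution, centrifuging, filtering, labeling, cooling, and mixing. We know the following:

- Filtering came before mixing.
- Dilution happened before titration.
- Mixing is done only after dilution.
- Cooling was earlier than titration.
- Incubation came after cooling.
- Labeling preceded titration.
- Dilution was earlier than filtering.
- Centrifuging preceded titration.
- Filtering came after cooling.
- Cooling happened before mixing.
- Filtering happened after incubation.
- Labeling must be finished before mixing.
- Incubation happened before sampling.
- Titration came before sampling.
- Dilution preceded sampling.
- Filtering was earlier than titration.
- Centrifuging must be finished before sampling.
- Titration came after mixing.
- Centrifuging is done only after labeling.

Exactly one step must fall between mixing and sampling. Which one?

titration

Tracing the constraints gives mixing → titration → sampling, so titration sits after mixing and before sampling.
No other step is forced both after mixing and before sampling.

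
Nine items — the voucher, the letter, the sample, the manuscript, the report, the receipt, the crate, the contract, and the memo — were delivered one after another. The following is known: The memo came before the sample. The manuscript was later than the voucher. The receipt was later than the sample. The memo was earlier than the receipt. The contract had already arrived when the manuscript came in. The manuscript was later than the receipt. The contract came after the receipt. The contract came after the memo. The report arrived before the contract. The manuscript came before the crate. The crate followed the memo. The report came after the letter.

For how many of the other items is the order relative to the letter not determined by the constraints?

Forced after the letter: the contract, the crate, the manuscript, and the report.
That leaves the memo, the receipt, the sample, and the voucher with no forced order relative to the letter — 4.

4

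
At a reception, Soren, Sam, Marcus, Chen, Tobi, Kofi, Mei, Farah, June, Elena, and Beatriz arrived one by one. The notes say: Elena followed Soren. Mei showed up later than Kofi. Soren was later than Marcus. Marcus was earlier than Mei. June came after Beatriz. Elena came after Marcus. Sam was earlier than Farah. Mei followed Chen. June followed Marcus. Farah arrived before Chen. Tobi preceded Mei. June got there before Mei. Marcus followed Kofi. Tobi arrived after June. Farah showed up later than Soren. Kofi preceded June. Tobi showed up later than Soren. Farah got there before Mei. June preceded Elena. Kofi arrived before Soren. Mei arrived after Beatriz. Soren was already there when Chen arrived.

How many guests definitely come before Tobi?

Directly stated before Tobi: June and Soren.
Beatriz reaches Tobi via Beatriz → June → Tobi.
Kofi reaches Tobi via Kofi → Soren → Tobi.
Marcus reaches Tobi via Marcus → Soren → Tobi.
No chain forces Farah (or any of the others) ahead of Tobi.
That's Beatriz, June, Kofi, Marcus, and Soren — 5 in all.

5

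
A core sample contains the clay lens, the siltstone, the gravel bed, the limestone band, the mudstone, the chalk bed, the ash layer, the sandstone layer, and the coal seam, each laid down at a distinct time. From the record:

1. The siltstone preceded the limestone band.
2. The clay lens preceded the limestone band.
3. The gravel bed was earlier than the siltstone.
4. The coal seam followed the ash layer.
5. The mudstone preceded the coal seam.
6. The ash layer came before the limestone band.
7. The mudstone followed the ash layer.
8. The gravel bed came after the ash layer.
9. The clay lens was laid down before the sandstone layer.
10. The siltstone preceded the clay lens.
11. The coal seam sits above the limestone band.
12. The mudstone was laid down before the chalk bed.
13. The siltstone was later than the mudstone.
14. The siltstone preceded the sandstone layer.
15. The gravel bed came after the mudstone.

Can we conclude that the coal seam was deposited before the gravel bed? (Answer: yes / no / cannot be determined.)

no

Tracing the constraints gives the gravel bed → the siltstone → the limestone band → the coal seam, so the gravel bed must come before the coal seam.
That means the coal seam cannot be before the gravel bed.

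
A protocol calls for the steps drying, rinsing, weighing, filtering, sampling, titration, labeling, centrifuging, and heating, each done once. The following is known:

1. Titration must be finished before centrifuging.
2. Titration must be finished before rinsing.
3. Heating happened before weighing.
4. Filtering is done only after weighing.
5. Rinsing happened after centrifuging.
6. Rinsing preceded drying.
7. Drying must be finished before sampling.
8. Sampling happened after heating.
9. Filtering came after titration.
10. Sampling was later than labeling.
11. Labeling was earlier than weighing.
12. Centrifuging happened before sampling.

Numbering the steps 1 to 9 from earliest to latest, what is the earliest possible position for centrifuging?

Titration must come before centrifuging — 1 forced predecessor.
Nothing else is forced ahead of centrifuging, so its earliest slot is position 1 + 1 = 2.

2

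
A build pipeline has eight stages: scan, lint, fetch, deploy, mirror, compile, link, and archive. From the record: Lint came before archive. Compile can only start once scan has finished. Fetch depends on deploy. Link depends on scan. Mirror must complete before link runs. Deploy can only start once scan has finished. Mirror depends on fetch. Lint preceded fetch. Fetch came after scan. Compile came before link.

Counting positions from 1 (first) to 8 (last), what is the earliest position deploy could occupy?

Scan must come before deploy — 1 forced predecessor.
Nothing else is forced ahead of deploy, so its earliest slot is position 1 + 1 = 2.

2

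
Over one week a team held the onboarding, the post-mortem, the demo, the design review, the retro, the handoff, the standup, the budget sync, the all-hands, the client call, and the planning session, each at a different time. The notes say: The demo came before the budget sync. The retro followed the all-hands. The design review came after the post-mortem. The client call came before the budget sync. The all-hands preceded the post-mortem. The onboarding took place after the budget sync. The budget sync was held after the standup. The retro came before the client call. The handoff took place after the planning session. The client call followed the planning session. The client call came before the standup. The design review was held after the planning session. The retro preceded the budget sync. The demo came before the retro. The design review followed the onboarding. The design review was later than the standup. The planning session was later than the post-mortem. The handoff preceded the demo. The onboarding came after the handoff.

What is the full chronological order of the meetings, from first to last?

The constraints fix every adjacent pair, so only one ordering works:
the all-hands → the post-mortem → the planning session → the handoff → the demo → the retro → the client call → the standup → the budget sync → the onboarding → the design review.

the all-hands, the post-mortem, the planning session, the handoff, the demo, the retro, the client call, the standup, the budget sync, the onboarding, the design review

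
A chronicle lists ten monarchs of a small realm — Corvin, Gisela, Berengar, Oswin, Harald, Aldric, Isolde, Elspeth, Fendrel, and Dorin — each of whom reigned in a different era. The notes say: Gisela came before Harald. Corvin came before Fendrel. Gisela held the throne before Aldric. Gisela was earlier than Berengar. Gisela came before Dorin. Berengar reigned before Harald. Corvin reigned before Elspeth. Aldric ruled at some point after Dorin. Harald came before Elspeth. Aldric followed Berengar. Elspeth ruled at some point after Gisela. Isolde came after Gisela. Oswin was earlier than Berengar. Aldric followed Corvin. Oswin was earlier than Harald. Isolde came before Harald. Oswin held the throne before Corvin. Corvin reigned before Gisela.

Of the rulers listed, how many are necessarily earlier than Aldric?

5

Directly stated before Aldric: Berengar, Corvin, Dorin, and Gisela.
Oswin reaches Aldric via Oswin → Berengar → Aldric.
No chain forces Elspeth (or any of the others) ahead of Aldric.
That's Berengar, Corvin, Dorin, Gisela, and Oswin — 5 in all.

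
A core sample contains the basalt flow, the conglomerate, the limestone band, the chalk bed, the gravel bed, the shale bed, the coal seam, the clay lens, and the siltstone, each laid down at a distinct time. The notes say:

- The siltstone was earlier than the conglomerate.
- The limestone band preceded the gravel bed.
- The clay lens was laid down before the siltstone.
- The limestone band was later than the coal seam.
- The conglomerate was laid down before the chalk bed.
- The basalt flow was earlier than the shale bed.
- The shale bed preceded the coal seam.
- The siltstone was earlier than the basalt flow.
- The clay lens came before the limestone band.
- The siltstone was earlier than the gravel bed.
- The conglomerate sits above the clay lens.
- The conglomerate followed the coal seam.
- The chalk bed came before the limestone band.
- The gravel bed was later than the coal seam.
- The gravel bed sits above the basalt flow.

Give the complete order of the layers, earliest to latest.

The constraints fix every adjacent pair, so only one ordering works:
the clay lens → the siltstone → the basalt flow → the shale bed → the coal seam → the conglomerate → the chalk bed → the limestone band → the gravel bed.

the clay lens, the siltstone, the basalt flow, the shale bed, the coal seam, the conglomerate, the chalk bed, the limestone band, the gravel bed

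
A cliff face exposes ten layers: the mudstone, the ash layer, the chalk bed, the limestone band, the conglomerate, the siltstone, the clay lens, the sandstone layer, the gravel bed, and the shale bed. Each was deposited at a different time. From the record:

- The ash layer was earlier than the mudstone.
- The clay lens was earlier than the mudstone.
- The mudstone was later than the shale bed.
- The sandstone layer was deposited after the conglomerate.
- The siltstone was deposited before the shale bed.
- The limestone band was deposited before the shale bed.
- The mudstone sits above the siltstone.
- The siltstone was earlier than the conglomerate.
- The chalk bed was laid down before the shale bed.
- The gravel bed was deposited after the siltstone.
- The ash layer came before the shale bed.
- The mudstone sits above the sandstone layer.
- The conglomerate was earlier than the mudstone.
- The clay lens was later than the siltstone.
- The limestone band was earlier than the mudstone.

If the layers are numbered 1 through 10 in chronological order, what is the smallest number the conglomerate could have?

2

The siltstone must come before the conglomerate — 1 forced predecessor.
Nothing else is forced ahead of the conglomerate, so its earliest slot is position 1 + 1 = 2.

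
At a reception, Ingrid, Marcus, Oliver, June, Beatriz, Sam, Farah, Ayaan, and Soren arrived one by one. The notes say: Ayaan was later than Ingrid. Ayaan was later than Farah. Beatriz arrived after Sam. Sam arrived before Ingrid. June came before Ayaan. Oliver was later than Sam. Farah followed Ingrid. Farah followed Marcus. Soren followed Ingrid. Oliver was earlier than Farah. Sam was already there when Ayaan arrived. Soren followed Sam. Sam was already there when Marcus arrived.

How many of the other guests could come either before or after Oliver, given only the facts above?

5

Forced before Oliver: Sam; forced after Oliver: Ayaan and Farah.
That leaves Beatriz, Ingrid, June, Marcus, and Soren with no forced order relative to Oliver — 5.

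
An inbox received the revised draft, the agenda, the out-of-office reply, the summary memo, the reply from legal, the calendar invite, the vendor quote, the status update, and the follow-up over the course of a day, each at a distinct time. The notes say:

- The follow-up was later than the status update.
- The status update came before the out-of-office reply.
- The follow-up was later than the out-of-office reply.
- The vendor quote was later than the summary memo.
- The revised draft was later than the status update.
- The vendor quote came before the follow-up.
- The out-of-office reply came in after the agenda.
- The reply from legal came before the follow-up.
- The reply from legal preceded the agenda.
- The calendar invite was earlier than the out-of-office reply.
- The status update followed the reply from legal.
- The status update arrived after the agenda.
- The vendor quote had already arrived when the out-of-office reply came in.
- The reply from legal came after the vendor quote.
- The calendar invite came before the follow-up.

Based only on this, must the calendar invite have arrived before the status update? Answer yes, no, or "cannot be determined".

cannot be determined

No chain of stated constraints runs from the calendar invite to the status update, and none runs from the status update to the calendar invite either.
So the relative order of the calendar invite and the status update is not fixed by the given facts.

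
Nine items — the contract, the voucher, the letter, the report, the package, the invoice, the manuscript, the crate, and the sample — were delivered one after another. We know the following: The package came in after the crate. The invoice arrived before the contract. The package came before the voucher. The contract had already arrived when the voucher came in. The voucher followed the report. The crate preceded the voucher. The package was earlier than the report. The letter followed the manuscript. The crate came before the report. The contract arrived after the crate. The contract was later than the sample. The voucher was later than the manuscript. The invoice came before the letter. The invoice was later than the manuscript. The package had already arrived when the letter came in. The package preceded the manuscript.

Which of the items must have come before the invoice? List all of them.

Directly stated before the invoice: the manuscript.
The crate reaches the invoice via the crate → the package → the manuscript → the invoice.
The package reaches the invoice via the package → the manuscript → the invoice.
No chain forces the report (or any of the others) ahead of the invoice.

the crate, the manuscript, the package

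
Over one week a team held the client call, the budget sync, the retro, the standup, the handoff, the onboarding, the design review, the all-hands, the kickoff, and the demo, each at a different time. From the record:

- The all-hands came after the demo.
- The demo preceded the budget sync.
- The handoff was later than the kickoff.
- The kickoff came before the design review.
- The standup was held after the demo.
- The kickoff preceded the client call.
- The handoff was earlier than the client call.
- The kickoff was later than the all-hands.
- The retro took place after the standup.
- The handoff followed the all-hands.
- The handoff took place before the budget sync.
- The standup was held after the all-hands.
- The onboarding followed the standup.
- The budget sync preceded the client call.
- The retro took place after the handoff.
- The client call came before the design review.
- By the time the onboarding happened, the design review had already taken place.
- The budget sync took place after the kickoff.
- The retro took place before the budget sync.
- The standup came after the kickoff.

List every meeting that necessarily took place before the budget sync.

Directly stated before the budget sync: the demo, the handoff, the kickoff, and the retro.
The all-hands reaches the budget sync via the all-hands → the handoff → the budget sync.
The standup reaches the budget sync via the standup → the retro → the budget sync.
No chain forces the onboarding (or any of the others) ahead of the budget sync.

the all-hands, the demo, the handoff, the kickoff, the retro, the standup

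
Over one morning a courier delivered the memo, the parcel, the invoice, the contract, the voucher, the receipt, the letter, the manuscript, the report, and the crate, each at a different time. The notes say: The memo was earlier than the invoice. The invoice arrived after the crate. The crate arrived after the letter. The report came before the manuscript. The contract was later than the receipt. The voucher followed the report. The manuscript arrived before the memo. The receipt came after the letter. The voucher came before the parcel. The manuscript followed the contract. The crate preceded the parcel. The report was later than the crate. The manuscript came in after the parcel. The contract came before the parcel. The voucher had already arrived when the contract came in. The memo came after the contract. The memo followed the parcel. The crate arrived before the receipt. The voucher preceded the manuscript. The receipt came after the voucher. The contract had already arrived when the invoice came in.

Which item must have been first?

The letter has a chain of constraints placing it before every other item, so the letter must be first.

the letter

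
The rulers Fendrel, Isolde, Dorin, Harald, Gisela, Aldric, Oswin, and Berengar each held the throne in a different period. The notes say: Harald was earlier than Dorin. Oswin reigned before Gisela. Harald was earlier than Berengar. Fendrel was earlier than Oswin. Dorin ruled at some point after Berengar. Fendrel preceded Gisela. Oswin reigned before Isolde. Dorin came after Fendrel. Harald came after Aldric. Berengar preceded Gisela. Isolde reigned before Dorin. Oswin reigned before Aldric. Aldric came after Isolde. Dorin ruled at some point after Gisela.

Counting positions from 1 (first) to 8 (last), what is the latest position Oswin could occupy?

Oswin must come before Aldric, Berengar, Dorin, Gisela, Harald, and Isolde — 6 rulers forced after them.
Everything else can be placed before Oswin in some valid order, so Oswin can sit as late as position 8 − 6 = 2.

2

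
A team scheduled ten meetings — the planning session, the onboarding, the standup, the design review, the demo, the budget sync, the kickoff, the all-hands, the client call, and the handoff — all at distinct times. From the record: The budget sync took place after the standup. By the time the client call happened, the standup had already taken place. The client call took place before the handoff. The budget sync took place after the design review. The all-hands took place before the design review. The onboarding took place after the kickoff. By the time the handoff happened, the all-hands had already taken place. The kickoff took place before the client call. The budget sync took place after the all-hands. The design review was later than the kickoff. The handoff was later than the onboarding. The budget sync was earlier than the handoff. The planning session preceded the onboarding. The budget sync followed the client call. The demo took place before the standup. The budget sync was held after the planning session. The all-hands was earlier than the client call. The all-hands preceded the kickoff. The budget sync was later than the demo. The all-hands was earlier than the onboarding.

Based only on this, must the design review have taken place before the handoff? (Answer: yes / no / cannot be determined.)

yes

Chain the constraints: the design review → the budget sync → the handoff. Each link is directly stated, so the design review comes before the handoff.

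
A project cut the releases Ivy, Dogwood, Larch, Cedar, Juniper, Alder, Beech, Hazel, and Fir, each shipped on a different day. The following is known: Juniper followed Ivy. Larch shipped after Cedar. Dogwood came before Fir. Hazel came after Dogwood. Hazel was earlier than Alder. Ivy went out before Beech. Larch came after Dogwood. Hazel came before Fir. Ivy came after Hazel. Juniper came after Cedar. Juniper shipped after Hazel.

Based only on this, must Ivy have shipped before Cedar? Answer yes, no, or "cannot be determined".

No chain of stated constraints runs from Ivy to Cedar, and none runs from Cedar to Ivy either.
So the relative order of Ivy and Cedar is not fixed by the given facts.

cannot be determined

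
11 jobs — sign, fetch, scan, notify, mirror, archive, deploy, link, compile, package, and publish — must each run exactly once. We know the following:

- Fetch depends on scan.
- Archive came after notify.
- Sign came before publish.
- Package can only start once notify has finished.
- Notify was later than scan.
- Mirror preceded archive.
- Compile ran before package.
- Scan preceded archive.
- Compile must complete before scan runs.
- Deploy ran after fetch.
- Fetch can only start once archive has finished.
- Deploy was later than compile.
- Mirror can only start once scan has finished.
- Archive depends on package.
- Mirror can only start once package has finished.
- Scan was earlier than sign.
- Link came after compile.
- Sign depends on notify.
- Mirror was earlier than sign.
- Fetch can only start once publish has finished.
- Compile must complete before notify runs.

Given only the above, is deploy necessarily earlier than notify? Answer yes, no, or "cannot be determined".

no

Tracing the constraints gives notify → archive → fetch → deploy, so notify must come before deploy.
That means deploy cannot be before notify.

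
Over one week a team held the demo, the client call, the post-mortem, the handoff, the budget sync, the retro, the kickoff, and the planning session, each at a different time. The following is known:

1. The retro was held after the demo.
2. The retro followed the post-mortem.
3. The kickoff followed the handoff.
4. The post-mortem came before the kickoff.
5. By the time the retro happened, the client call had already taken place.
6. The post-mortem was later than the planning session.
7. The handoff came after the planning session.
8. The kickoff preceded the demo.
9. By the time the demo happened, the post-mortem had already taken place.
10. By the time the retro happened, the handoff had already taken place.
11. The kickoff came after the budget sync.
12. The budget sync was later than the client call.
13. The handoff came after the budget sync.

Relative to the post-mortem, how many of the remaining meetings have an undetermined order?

3

Forced before the post-mortem: the planning session; forced after the post-mortem: the demo, the kickoff, and the retro.
That leaves the budget sync, the client call, and the handoff with no forced order relative to the post-mortem — 3.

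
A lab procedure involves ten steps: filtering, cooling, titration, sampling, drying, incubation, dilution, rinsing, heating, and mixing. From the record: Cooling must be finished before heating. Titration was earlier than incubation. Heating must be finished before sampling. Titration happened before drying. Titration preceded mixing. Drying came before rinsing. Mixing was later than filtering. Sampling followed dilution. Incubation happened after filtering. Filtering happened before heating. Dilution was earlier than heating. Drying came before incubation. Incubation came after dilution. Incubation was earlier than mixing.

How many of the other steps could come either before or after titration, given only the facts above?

5

Forced after titration: drying, incubation, mixing, and rinsing.
That leaves cooling, dilution, filtering, heating, and sampling with no forced order relative to titration — 5.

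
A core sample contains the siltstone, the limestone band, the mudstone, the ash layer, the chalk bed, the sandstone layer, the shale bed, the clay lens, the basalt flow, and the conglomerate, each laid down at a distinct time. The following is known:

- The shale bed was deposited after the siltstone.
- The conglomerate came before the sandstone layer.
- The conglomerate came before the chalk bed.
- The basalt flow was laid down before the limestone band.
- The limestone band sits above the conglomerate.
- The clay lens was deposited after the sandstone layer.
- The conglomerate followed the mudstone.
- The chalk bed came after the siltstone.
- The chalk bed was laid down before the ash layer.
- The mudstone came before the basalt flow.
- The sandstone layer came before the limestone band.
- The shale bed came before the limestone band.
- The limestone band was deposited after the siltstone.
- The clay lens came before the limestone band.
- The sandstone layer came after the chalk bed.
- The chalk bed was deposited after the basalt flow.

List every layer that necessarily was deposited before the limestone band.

the basalt flow, the chalk bed, the clay lens, the conglomerate, the mudstone, the sandstone layer, the shale bed, the siltstone

Directly stated before the limestone band: the basalt flow, the clay lens, the conglomerate, the sandstone layer, the shale bed, and the siltstone.
The chalk bed reaches the limestone band via the chalk bed → the sandstone layer → the limestone band.
The mudstone reaches the limestone band via the mudstone → the conglomerate → the limestone band.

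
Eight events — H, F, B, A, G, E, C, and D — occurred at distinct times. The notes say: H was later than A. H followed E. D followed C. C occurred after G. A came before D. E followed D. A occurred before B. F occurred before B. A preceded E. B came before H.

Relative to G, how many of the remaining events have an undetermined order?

Forced after G: C, D, E, and H.
That leaves A, B, and F with no forced order relative to G — 3.

3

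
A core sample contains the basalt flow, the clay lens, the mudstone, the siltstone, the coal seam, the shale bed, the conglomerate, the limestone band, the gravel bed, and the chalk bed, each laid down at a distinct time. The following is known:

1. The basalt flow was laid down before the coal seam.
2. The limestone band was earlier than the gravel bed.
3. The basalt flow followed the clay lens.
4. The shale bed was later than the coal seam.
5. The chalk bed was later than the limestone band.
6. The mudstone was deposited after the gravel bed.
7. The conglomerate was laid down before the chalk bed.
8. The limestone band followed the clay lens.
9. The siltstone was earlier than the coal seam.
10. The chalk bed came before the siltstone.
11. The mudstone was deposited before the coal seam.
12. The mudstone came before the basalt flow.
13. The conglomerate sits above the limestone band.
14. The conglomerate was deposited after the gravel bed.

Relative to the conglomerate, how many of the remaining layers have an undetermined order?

Forced before the conglomerate: the clay lens, the gravel bed, and the limestone band; forced after the conglomerate: the chalk bed, the coal seam, the shale bed, and the siltstone.
That leaves the basalt flow and the mudstone with no forced order relative to the conglomerate — 2.

2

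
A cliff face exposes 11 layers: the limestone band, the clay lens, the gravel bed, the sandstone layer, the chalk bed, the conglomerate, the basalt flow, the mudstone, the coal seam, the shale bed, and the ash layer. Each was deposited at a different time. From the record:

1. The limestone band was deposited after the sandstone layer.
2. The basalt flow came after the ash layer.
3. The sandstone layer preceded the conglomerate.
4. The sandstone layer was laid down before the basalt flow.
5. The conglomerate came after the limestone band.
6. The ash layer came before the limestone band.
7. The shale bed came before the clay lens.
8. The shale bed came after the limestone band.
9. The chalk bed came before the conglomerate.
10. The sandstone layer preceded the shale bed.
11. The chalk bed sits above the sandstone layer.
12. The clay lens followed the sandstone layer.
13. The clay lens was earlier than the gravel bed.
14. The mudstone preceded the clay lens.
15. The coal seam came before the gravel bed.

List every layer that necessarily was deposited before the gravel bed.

the ash layer, the clay lens, the coal seam, the limestone band, the mudstone, the sandstone layer, the shale bed

Directly stated before the gravel bed: the clay lens and the coal seam.
The ash layer reaches the gravel bed via the ash layer → the limestone band → the shale bed → the clay lens → the gravel bed.
The limestone band reaches the gravel bed via the limestone band → the shale bed → the clay lens → the gravel bed.
The mudstone reaches the gravel bed via the mudstone → the clay lens → the gravel bed.
Likewise the sandstone layer and the shale bed each reach the gravel bed by chaining the stated constraints.
No chain forces the chalk bed (or any of the others) ahead of the gravel bed.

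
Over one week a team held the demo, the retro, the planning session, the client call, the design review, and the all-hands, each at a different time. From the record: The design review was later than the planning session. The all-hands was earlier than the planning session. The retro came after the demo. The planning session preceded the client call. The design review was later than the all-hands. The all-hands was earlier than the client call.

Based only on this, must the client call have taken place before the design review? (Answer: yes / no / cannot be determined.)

cannot be determined

No chain of stated constraints runs from the client call to the design review, and none runs from the design review to the client call either.
So the relative order of the client call and the design review is not fixed by the given facts.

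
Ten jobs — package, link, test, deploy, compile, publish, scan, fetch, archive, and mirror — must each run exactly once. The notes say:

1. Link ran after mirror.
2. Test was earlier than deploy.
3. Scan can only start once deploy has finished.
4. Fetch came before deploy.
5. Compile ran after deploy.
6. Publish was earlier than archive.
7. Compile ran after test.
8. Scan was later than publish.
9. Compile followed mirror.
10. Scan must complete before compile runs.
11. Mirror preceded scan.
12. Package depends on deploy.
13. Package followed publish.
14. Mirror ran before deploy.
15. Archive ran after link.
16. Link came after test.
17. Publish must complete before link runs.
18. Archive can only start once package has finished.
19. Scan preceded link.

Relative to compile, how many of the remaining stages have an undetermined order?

Forced before compile: deploy, fetch, mirror, publish, scan, and test.
That leaves archive, link, and package with no forced order relative to compile — 3.

3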